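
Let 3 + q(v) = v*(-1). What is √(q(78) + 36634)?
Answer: √36553 ≈ 191.19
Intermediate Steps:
q(v) = -3 - v (q(v) = -3 + v*(-1) = -3 - v)
√(q(78) + 36634) = √((-3 - 1*78) + 36634) = √((-3 - 78) + 36634) = √(-81 + 36634) = √36553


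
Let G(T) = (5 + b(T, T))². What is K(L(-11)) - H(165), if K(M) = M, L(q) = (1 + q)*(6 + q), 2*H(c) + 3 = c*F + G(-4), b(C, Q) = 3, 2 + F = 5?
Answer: -228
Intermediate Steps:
F = 3 (F = -2 + 5 = 3)
G(T) = 64 (G(T) = (5 + 3)² = 8² = 64)
H(c) = 61/2 + 3*c/2 (H(c) = -3/2 + (c*3 + 64)/2 = -3/2 + (3*c + 64)/2 = -3/2 + (64 + 3*c)/2 = -3/2 + (32 + 3*c/2) = 61/2 + 3*c/2)
K(L(-11)) - H(165) = (6 + (-11)² + 7*(-11)) - (61/2 + (3/2)*165) = (6 + 121 - 77) - (61/2 + 495/2) = 50 - 1*278 = 50 - 278 = -228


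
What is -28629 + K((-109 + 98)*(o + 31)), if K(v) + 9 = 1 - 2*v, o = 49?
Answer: -26877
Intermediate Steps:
K(v) = -8 - 2*v (K(v) = -9 + (1 - 2*v) = -8 - 2*v)
-28629 + K((-109 + 98)*(o + 31)) = -28629 + (-8 - 2*(-109 + 98)*(49 + 31)) = -28629 + (-8 - (-22)*80) = -28629 + (-8 - 2*(-880)) = -28629 + (-8 + 1760) = -28629 + 1752 = -26877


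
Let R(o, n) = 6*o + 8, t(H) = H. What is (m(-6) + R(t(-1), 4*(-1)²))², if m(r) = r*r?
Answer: 1444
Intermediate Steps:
R(o, n) = 8 + 6*o
m(r) = r²
(m(-6) + R(t(-1), 4*(-1)²))² = ((-6)² + (8 + 6*(-1)))² = (36 + (8 - 6))² = (36 + 2)² = 38² = 1444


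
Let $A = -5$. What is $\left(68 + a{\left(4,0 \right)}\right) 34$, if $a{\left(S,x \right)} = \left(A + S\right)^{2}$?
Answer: $2346$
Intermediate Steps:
$a{\left(S,x \right)} = \left(-5 + S\right)^{2}$
$\left(68 + a{\left(4,0 \right)}\right) 34 = \left(68 + \left(-5 + 4\right)^{2}\right) 34 = \left(68 + \left(-1\right)^{2}\right) 34 = \left(68 + 1\right) 34 = 69 \cdot 34 = 2346$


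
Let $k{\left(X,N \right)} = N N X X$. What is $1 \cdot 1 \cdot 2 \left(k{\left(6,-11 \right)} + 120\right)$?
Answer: $8952$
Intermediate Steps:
$k{\left(X,N \right)} = N^{2} X^{2}$ ($k{\left(X,N \right)} = N^{2} X X = X N^{2} X = N^{2} X^{2}$)
$1 \cdot 1 \cdot 2 \left(k{\left(6,-11 \right)} + 120\right) = 1 \cdot 1 \cdot 2 \left(\left(-11\right)^{2} \cdot 6^{2} + 120\right) = 1 \cdot 2 \left(121 \cdot 36 + 120\right) = 2 \left(4356 + 120\right) = 2 \cdot 4476 = 8952$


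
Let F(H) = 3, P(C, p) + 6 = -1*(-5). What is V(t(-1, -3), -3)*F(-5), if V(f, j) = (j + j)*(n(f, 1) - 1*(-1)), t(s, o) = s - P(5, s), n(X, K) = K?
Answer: -36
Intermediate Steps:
P(C, p) = -1 (P(C, p) = -6 - 1*(-5) = -6 + 5 = -1)
t(s, o) = 1 + s (t(s, o) = s - 1*(-1) = s + 1 = 1 + s)
V(f, j) = 4*j (V(f, j) = (j + j)*(1 - 1*(-1)) = (2*j)*(1 + 1) = (2*j)*2 = 4*j)
V(t(-1, -3), -3)*F(-5) = (4*(-3))*3 = -12*3 = -36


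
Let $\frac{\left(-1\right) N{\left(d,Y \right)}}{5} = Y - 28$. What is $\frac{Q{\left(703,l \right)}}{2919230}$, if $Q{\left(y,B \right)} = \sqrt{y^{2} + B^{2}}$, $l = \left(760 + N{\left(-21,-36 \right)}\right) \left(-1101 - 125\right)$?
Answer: $\frac{\sqrt{1753188340609}}{2919230} \approx 0.45357$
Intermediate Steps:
$N{\left(d,Y \right)} = 140 - 5 Y$ ($N{\left(d,Y \right)} = - 5 \left(Y - 28\right) = - 5 \left(-28 + Y\right) = 140 - 5 Y$)
$l = -1324080$ ($l = \left(760 + \left(140 - -180\right)\right) \left(-1101 - 125\right) = \left(760 + \left(140 + 180\right)\right) \left(-1226\right) = \left(760 + 320\right) \left(-1226\right) = 1080 \left(-1226\right) = -1324080$)
$Q{\left(y,B \right)} = \sqrt{B^{2} + y^{2}}$
$\frac{Q{\left(703,l \right)}}{2919230} = \frac{\sqrt{\left(-1324080\right)^{2} + 703^{2}}}{2919230} = \sqrt{1753187846400 + 494209} \cdot \frac{1}{2919230} = \sqrt{1753188340609} \cdot \frac{1}{2919230} = \frac{\sqrt{1753188340609}}{2919230}$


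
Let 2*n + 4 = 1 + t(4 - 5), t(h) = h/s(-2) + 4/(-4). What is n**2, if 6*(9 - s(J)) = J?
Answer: 13225/3136 ≈ 4.2172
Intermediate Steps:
s(J) = 9 - J/6
t(h) = -1 + 3*h/28 (t(h) = h/(9 - 1/6*(-2)) + 4/(-4) = h/(9 + 1/3) + 4*(-1/4) = h/(28/3) - 1 = h*(3/28) - 1 = 3*h/28 - 1 = -1 + 3*h/28)
n = -115/56 (n = -2 + (1 + (-1 + 3*(4 - 5)/28))/2 = -2 + (1 + (-1 + (3/28)*(-1)))/2 = -2 + (1 + (-1 - 3/28))/2 = -2 + (1 - 31/28)/2 = -2 + (1/2)*(-3/28) = -2 - 3/56 = -115/56 ≈ -2.0536)
n**2 = (-115/56)**2 = 13225/3136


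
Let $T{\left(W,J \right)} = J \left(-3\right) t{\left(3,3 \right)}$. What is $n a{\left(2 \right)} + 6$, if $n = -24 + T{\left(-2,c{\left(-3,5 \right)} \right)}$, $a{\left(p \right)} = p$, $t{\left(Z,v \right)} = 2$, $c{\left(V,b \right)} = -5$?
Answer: $18$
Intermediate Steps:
$T{\left(W,J \right)} = - 6 J$ ($T{\left(W,J \right)} = J \left(-3\right) 2 = - 3 J 2 = - 6 J$)
$n = 6$ ($n = -24 - -30 = -24 + 30 = 6$)
$n a{\left(2 \right)} + 6 = 6 \cdot 2 + 6 = 12 + 6 = 18$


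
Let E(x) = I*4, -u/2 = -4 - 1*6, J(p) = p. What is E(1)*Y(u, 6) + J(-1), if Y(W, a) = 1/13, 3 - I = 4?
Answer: -17/13 ≈ -1.3077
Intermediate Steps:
I = -1 (I = 3 - 1*4 = 3 - 4 = -1)
u = 20 (u = -2*(-4 - 1*6) = -2*(-4 - 6) = -2*(-10) = 20)
E(x) = -4 (E(x) = -1*4 = -4)
Y(W, a) = 1/13
E(1)*Y(u, 6) + J(-1) = -4*1/13 - 1 = -4/13 - 1 = -17/13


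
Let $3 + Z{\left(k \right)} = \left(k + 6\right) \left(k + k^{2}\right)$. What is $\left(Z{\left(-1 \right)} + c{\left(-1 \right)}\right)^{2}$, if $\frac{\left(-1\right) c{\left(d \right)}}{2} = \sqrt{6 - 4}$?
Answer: $17 + 12 \sqrt{2} \approx 33.971$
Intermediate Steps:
$Z{\left(k \right)} = -3 + \left(6 + k\right) \left(k + k^{2}\right)$ ($Z{\left(k \right)} = -3 + \left(k + 6\right) \left(k + k^{2}\right) = -3 + \left(6 + k\right) \left(k + k^{2}\right)$)
$c{\left(d \right)} = - 2 \sqrt{2}$ ($c{\left(d \right)} = - 2 \sqrt{6 - 4} = - 2 \sqrt{2}$)
$\left(Z{\left(-1 \right)} + c{\left(-1 \right)}\right)^{2} = \left(\left(-3 + \left(-1\right)^{3} + 6 \left(-1\right) + 7 \left(-1\right)^{2}\right) - 2 \sqrt{2}\right)^{2} = \left(\left(-3 - 1 - 6 + 7 \cdot 1\right) - 2 \sqrt{2}\right)^{2} = \left(\left(-3 - 1 - 6 + 7\right) - 2 \sqrt{2}\right)^{2} = \left(-3 - 2 \sqrt{2}\right)^{2}$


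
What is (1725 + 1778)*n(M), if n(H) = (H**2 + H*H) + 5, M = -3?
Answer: 80569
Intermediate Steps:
n(H) = 5 + 2*H**2 (n(H) = (H**2 + H**2) + 5 = 2*H**2 + 5 = 5 + 2*H**2)
(1725 + 1778)*n(M) = (1725 + 1778)*(5 + 2*(-3)**2) = 3503*(5 + 2*9) = 3503*(5 + 18) = 3503*23 = 80569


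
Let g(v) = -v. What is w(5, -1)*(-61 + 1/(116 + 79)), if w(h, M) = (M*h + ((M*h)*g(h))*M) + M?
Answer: 368714/195 ≈ 1890.8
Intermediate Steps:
w(h, M) = M + M*h - M²*h² (w(h, M) = (M*h + ((M*h)*(-h))*M) + M = (M*h + (-M*h²)*M) + M = (M*h - M²*h²) + M = M + M*h - M²*h²)
w(5, -1)*(-61 + 1/(116 + 79)) = (-(1 + 5 - 1*(-1)*5²))*(-61 + 1/(116 + 79)) = (-(1 + 5 - 1*(-1)*25))*(-61 + 1/195) = (-(1 + 5 + 25))*(-61 + 1/195) = -1*31*(-11894/195) = -31*(-11894/195) = 368714/195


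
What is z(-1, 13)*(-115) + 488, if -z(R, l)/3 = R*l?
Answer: -3997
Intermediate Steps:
z(R, l) = -3*R*l
z(-1, 13)*(-115) + 488 = -3*(-1)*13*(-115) + 488 = 39*(-115) + 488 = -4485 + 488 = -3997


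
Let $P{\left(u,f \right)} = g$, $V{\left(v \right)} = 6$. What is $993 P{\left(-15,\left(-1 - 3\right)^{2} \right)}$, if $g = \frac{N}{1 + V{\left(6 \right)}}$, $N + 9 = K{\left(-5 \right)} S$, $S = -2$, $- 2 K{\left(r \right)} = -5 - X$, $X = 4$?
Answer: $- \frac{17874}{7} \approx -2553.4$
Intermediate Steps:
$K{\left(r \right)} = \frac{9}{2}$ ($K{\left(r \right)} = - \frac{-5 - 4}{2} = \left(- \frac{1}{2}\right) \left(-9\right) = \frac{9}{2}$)
$N = -18$ ($N = -9 + \frac{9}{2} \left(-2\right) = -9 - 9 = -18$)
$g = - \frac{18}{7}$ ($g = - \frac{18}{1 + 6} = - \frac{18}{7} \approx -2.5714$)
$P{\left(u,f \right)} = - \frac{18}{7}$
$993 P{\left(-15,\left(-1 - 3\right)^{2} \right)} = 993 \left(- \frac{18}{7}\right) = - \frac{17874}{7}$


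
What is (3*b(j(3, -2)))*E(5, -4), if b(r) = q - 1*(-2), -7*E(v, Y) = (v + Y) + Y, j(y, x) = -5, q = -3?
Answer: -9/7 ≈ -1.2857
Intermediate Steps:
E(v, Y) = -2*Y/7 - v/7 (E(v, Y) = -((v + Y) + Y)/7 = -((Y + v) + Y)/7 = -(v + 2*Y)/7 = -2*Y/7 - v/7)
b(r) = -1 (b(r) = -3 - 1*(-2) = -3 + 2 = -1)
(3*b(j(3, -2)))*E(5, -4) = (3*(-1))*(-2/7*(-4) - ⅐*5) = -3*(8/7 - 5/7) = -3*3/7 = -9/7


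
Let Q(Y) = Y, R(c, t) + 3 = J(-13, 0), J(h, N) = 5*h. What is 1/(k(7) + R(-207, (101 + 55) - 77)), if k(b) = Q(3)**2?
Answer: -1/59 ≈ -0.016949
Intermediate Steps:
R(c, t) = -68 (R(c, t) = -3 + 5*(-13) = -3 - 65 = -68)
k(b) = 9 (k(b) = 3**2 = 9)
1/(k(7) + R(-207, (101 + 55) - 77)) = 1/(9 - 68) = 1/(-59) = -1/59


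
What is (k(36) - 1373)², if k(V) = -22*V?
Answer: 4687225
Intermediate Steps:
(k(36) - 1373)² = (-22*36 - 1373)² = (-792 - 1373)² = (-2165)² = 4687225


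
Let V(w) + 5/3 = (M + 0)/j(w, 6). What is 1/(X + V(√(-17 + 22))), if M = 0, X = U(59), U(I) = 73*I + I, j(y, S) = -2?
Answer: 3/13093 ≈ 0.00022913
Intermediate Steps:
U(I) = 74*I
X = 4366 (X = 74*59 = 4366)
V(w) = -5/3 (V(w) = -5/3 + (0 + 0)/(-2) = -5/3 - ½*0 = -5/3 + 0 = -5/3)
1/(X + V(√(-17 + 22))) = 1/(4366 - 5/3) = 1/(13093/3) = 3/13093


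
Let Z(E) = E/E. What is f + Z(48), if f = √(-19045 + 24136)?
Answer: 1 + √5091 ≈ 72.351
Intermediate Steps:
Z(E) = 1
f = √5091 ≈ 71.351
f + Z(48) = √5091 + 1 = 1 + √5091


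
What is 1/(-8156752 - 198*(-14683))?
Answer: -1/5249518 ≈ -1.9049e-7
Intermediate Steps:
1/(-8156752 - 198*(-14683)) = 1/(-8156752 - 1*(-2907234)) = 1/(-8156752 + 2907234) = 1/(-5249518) = -1/5249518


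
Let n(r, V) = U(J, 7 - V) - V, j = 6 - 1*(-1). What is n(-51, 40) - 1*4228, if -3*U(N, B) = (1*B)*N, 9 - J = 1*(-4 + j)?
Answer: -4202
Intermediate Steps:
j = 7 (j = 6 + 1 = 7)
J = 6 (J = 9 - (-4 + 7) = 9 - 3 = 6)
U(N, B) = -B*N/3 (U(N, B) = -1*B*N/3 = -B*N/3)
n(r, V) = -14 + V (n(r, V) = -⅓*(7 - V)*6 - V = (-14 + 2*V) - V = -14 + V)
n(-51, 40) - 1*4228 = (-14 + 40) - 1*4228 = 26 - 4228 = -4202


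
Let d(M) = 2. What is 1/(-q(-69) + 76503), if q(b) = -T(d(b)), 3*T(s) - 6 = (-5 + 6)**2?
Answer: 3/229516 ≈ 1.3071e-5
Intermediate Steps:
T(s) = 7/3 (T(s) = 2 + (-5 + 6)**2/3 = 2 + (1/3)*1**2 = 2 + (1/3)*1 = 2 + 1/3 = 7/3)
q(b) = -7/3 (q(b) = -1*7/3 = -7/3)
1/(-q(-69) + 76503) = 1/(-1*(-7/3) + 76503) = 1/(7/3 + 76503) = 1/(229516/3) = 3/229516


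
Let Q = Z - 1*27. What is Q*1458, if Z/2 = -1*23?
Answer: -106434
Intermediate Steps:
Z = -46 (Z = 2*(-1*23) = 2*(-23) = -46)
Q = -73 (Q = -46 - 1*27 = -46 - 27 = -73)
Q*1458 = -73*1458 = -106434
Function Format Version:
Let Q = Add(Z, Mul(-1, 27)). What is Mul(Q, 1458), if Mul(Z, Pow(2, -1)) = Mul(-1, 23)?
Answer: -106434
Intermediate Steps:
Z = -46 (Z = Mul(2, Mul(-1, 23)) = Mul(2, -23) = -46)
Q = -73 (Q = Add(-46, Mul(-1, 27)) = Add(-46, -27) = -73)
Mul(Q, 1458) = Mul(-73, 1458) = -106434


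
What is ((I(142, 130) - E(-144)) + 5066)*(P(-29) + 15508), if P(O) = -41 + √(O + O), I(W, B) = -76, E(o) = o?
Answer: 79407578 + 5134*I*√58 ≈ 7.9408e+7 + 39099.0*I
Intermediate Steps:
P(O) = -41 + √2*√O (P(O) = -41 + √(2*O) = -41 + √2*√O)
((I(142, 130) - E(-144)) + 5066)*(P(-29) + 15508) = ((-76 - 1*(-144)) + 5066)*((-41 + √2*√(-29)) + 15508) = ((-76 + 144) + 5066)*((-41 + √2*(I*√29)) + 15508) = (68 + 5066)*((-41 + I*√58) + 15508) = 5134*(15467 + I*√58) = 79407578 + 5134*I*√58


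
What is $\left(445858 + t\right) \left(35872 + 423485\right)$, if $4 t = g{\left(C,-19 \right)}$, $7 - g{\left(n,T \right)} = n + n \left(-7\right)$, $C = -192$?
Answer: $\frac{818706009459}{4} \approx 2.0468 \cdot 10^{11}$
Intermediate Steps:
$g{\left(n,T \right)} = 7 + 6 n$ ($g{\left(n,T \right)} = 7 - \left(n + n \left(-7\right)\right) = 7 - \left(n - 7 n\right) = 7 - - 6 n = 7 + 6 n$)
$t = - \frac{1145}{4}$ ($t = \frac{7 + 6 \left(-192\right)}{4} = \frac{7 - 1152}{4} = \frac{1}{4} \left(-1145\right) = - \frac{1145}{4} \approx -286.25$)
$\left(445858 + t\right) \left(35872 + 423485\right) = \left(445858 - \frac{1145}{4}\right) \left(35872 + 423485\right) = \frac{1782287}{4} \cdot 459357 = \frac{818706009459}{4}$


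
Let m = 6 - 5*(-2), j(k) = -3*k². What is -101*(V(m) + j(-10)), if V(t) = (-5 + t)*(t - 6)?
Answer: 19190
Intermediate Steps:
m = 16 (m = 6 + 10 = 16)
V(t) = (-6 + t)*(-5 + t) (V(t) = (-5 + t)*(-6 + t) = (-6 + t)*(-5 + t))
-101*(V(m) + j(-10)) = -101*((30 + 16² - 11*16) - 3*(-10)²) = -101*((30 + 256 - 176) - 3*100) = -101*(110 - 300) = -101*(-190) = 19190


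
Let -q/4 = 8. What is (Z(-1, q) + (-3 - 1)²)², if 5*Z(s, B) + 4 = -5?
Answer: 5041/25 ≈ 201.64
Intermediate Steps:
q = -32 (q = -4*8 = -32)
Z(s, B) = -9/5 (Z(s, B) = -⅘ + (⅕)*(-5) = -⅘ - 1 = -9/5)
(Z(-1, q) + (-3 - 1)²)² = (-9/5 + (-3 - 1)²)² = (-9/5 + (-4)²)² = (-9/5 + 16)² = (71/5)² = 5041/25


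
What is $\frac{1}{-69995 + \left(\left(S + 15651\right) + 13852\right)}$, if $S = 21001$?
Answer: $- \frac{1}{19491} \approx -5.1306 \cdot 10^{-5}$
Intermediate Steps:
$\frac{1}{-69995 + \left(\left(S + 15651\right) + 13852\right)} = \frac{1}{-69995 + \left(\left(21001 + 15651\right) + 13852\right)} = \frac{1}{-69995 + \left(36652 + 13852\right)} = \frac{1}{-69995 + 50504} = \frac{1}{-19491} = - \frac{1}{19491}$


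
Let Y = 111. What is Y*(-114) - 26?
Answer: -12680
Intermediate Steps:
Y*(-114) - 26 = 111*(-114) - 26 = -12654 - 26 = -12680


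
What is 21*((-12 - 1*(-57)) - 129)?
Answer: -1764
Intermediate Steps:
21*((-12 - 1*(-57)) - 129) = 21*((-12 + 57) - 129) = 21*(45 - 129) = 21*(-84) = -1764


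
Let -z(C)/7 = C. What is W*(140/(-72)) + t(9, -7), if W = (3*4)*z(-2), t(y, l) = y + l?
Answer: -974/3 ≈ -324.67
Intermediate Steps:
z(C) = -7*C
t(y, l) = l + y
W = 168 (W = (3*4)*(-7*(-2)) = 12*14 = 168)
W*(140/(-72)) + t(9, -7) = 168*(140/(-72)) + (-7 + 9) = 168*(140*(-1/72)) + 2 = 168*(-35/18) + 2 = -980/3 + 2 = -974/3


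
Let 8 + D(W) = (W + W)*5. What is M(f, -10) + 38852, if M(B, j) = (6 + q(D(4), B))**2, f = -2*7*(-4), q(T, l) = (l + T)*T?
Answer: 8002536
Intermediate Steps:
D(W) = -8 + 10*W (D(W) = -8 + (W + W)*5 = -8 + (2*W)*5 = -8 + 10*W)
q(T, l) = T*(T + l) (q(T, l) = (T + l)*T = T*(T + l))
f = 56 (f = -14*(-4) = 56)
M(B, j) = (1030 + 32*B)**2 (M(B, j) = (6 + (-8 + 10*4)*((-8 + 10*4) + B))**2 = (6 + (-8 + 40)*((-8 + 40) + B))**2 = (6 + 32*(32 + B))**2 = (6 + (1024 + 32*B))**2 = (1030 + 32*B)**2)
M(f, -10) + 38852 = 4*(515 + 16*56)**2 + 38852 = 4*(515 + 896)**2 + 38852 = 4*1411**2 + 38852 = 4*1990921 + 38852 = 7963684 + 38852 = 8002536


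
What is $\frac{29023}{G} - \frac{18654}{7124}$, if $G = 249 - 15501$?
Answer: $- \frac{122817665}{27163812} \approx -4.5214$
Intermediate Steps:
$G = -15252$ ($G = 249 - 15501 = -15252$)
$\frac{29023}{G} - \frac{18654}{7124} = \frac{29023}{-15252} - \frac{18654}{7124} = 29023 \left(- \frac{1}{15252}\right) - \frac{9327}{3562} = - \frac{29023}{15252} - \frac{9327}{3562} = - \frac{122817665}{27163812}$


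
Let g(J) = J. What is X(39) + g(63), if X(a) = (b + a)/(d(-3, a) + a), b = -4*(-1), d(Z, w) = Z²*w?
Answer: 24613/390 ≈ 63.110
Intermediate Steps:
d(Z, w) = w*Z²
b = 4
X(a) = (4 + a)/(10*a) (X(a) = (4 + a)/(a*(-3)² + a) = (4 + a)/(a*9 + a) = (4 + a)/(9*a + a) = (4 + a)/((10*a)) = (4 + a)*(1/(10*a)) = (4 + a)/(10*a))
X(39) + g(63) = (⅒)*(4 + 39)/39 + 63 = (⅒)*(1/39)*43 + 63 = 43/390 + 63 = 24613/390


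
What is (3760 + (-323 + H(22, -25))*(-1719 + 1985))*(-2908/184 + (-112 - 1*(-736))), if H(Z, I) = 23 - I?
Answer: -970662015/23 ≈ -4.2203e+7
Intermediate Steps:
(3760 + (-323 + H(22, -25))*(-1719 + 1985))*(-2908/184 + (-112 - 1*(-736))) = (3760 + (-323 + (23 - 1*(-25)))*(-1719 + 1985))*(-2908/184 + (-112 - 1*(-736))) = (3760 + (-323 + (23 + 25))*266)*(-2908*1/184 + (-112 + 736)) = (3760 + (-323 + 48)*266)*(-727/46 + 624) = (3760 - 275*266)*(27977/46) = (3760 - 73150)*(27977/46) = -69390*27977/46 = -970662015/23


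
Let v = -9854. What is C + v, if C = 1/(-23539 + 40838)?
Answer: -170464345/17299 ≈ -9854.0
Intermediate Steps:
C = 1/17299 ≈ 5.7807e-5
C + v = 1/17299 - 9854 = -170464345/17299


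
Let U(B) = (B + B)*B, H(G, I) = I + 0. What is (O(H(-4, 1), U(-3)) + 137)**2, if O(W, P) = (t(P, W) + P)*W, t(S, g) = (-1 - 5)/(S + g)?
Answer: 8637721/361 ≈ 23927.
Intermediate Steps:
H(G, I) = I
U(B) = 2*B**2 (U(B) = (2*B)*B = 2*B**2)
t(S, g) = -6/(S + g)
O(W, P) = W*(P - 6/(P + W)) (O(W, P) = (-6/(P + W) + P)*W = (P - 6/(P + W))*W = W*(P - 6/(P + W)))
(O(H(-4, 1), U(-3)) + 137)**2 = (1*(-6 + (2*(-3)**2)*(2*(-3)**2 + 1))/(2*(-3)**2 + 1) + 137)**2 = (1*(-6 + (2*9)*(2*9 + 1))/(2*9 + 1) + 137)**2 = (1*(-6 + 18*(18 + 1))/(18 + 1) + 137)**2 = (1*(-6 + 18*19)/19 + 137)**2 = (1*(1/19)*(-6 + 342) + 137)**2 = (1*(1/19)*336 + 137)**2 = (336/19 + 137)**2 = (2939/19)**2 = 8637721/361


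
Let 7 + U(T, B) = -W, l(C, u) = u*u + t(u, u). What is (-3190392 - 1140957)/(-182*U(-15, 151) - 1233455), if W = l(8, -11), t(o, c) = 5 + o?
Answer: 4331349/1211251 ≈ 3.5759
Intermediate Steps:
l(C, u) = 5 + u + u² (l(C, u) = u*u + (5 + u) = u² + (5 + u) = 5 + u + u²)
W = 115 (W = 5 - 11 + (-11)² = 5 - 11 + 121 = 115)
U(T, B) = -122 (U(T, B) = -7 - 1*115 = -7 - 115 = -122)
(-3190392 - 1140957)/(-182*U(-15, 151) - 1233455) = (-3190392 - 1140957)/(-182*(-122) - 1233455) = -4331349/(22204 - 1233455) = -4331349/(-1211251) = -4331349*(-1/1211251) = 4331349/1211251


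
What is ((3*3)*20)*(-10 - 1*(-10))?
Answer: 0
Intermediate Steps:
((3*3)*20)*(-10 - 1*(-10)) = (9*20)*(-10 + 10) = 180*0 = 0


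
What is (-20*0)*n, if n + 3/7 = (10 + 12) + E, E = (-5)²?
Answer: 0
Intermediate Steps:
E = 25
n = 326/7 (n = -3/7 + ((10 + 12) + 25) = -3/7 + (22 + 25) = -3/7 + 47 = 326/7 ≈ 46.571)
(-20*0)*n = -20*0*(326/7) = 0*(326/7) = 0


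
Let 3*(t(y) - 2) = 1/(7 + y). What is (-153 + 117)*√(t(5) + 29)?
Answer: -6*√1117 ≈ -200.53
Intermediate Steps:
t(y) = 2 + 1/(3*(7 + y))
(-153 + 117)*√(t(5) + 29) = (-153 + 117)*√((43 + 6*5)/(3*(7 + 5)) + 29) = -36*√((⅓)*(43 + 30)/12 + 29) = -36*√((⅓)*(1/12)*73 + 29) = -36*√(73/36 + 29) = -6*√1117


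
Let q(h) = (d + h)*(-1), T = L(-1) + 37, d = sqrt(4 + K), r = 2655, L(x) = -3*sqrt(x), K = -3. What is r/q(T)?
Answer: -100890/1453 - 7965*I/1453 ≈ -69.436 - 5.4818*I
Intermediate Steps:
d = 1 (d = sqrt(4 - 3) = sqrt(1) = 1)
T = 37 - 3*I (T = -3*I + 37 = 37 - 3*I ≈ 37.0 - 3.0*I)
q(h) = -1 - h (q(h) = (1 + h)*(-1) = -1 - h)
r/q(T) = 2655/(-1 - (37 - 3*I)) = 2655/(-1 + (-37 + 3*I)) = 2655/(-38 + 3*I) = 2655*((-38 - 3*I)/1453) = 2655*(-38 - 3*I)/1453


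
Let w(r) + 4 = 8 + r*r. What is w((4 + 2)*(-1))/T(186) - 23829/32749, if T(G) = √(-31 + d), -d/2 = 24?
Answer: -23829/32749 - 40*I*√79/79 ≈ -0.72762 - 4.5004*I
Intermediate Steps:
d = -48 (d = -2*24 = -48)
T(G) = I*√79 (T(G) = √(-31 - 48) = √(-79) = I*√79)
w(r) = 4 + r² (w(r) = -4 + (8 + r*r) = -4 + (8 + r²) = 4 + r²)
w((4 + 2)*(-1))/T(186) - 23829/32749 = (4 + ((4 + 2)*(-1))²)/((I*√79)) - 23829/32749 = (4 + (6*(-1))²)*(-I*√79/79) - 23829*1/32749 = (4 + (-6)²)*(-I*√79/79) - 23829/32749 = (4 + 36)*(-I*√79/79) - 23829/32749 = 40*(-I*√79/79) - 23829/32749 = -40*I*√79/79 - 23829/32749 = -23829/32749 - 40*I*√79/79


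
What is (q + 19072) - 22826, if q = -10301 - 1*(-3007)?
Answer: -11048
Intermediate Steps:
q = -7294 (q = -10301 + 3007 = -7294)
(q + 19072) - 22826 = (-7294 + 19072) - 22826 = 11778 - 22826 = -11048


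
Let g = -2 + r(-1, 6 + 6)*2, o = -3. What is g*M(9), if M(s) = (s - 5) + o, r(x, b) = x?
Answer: -4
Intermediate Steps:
M(s) = -8 + s (M(s) = (s - 5) - 3 = (-5 + s) - 3 = -8 + s)
g = -4 (g = -2 - 1*2 = -2 - 2 = -4)
g*M(9) = -4*(-8 + 9) = -4*1 = -4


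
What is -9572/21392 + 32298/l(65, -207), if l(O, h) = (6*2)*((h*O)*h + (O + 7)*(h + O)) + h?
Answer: -26504185007/59361596700 ≈ -0.44649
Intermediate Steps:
l(O, h) = h + 12*O*h² + 12*(7 + O)*(O + h) (l(O, h) = 12*((O*h)*h + (7 + O)*(O + h)) + h = 12*(O*h² + (7 + O)*(O + h)) + h = (12*O*h² + 12*(7 + O)*(O + h)) + h = h + 12*O*h² + 12*(7 + O)*(O + h))
-9572/21392 + 32298/l(65, -207) = -9572/21392 + 32298/(12*65² + 84*65 + 85*(-207) + 12*65*(-207) + 12*65*(-207)²) = -9572*1/21392 + 32298/(12*4225 + 5460 - 17595 - 161460 + 12*65*42849) = -2393/5348 + 32298/(50700 + 5460 - 17595 - 161460 + 33422220) = -2393/5348 + 32298/33299325 = -2393/5348 + 32298*(1/33299325) = -2393/5348 + 10766/11099775 = -26504185007/59361596700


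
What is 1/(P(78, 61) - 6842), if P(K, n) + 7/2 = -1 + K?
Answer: -2/13537 ≈ -0.00014774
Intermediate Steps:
P(K, n) = -9/2 + K (P(K, n) = -7/2 + (-1 + K) = -9/2 + K)
1/(P(78, 61) - 6842) = 1/((-9/2 + 78) - 6842) = 1/(147/2 - 6842) = 1/(-13537/2) = -2/13537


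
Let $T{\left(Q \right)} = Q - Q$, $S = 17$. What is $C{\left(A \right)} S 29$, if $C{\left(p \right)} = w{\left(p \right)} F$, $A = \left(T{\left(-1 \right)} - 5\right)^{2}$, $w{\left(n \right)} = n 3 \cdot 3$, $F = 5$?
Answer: $554625$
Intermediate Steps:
$w{\left(n \right)} = 9 n$ ($w{\left(n \right)} = 3 n 3 = 9 n$)
$T{\left(Q \right)} = 0$
$A = 25$ ($A = \left(0 - 5\right)^{2} = \left(-5\right)^{2} = 25$)
$C{\left(p \right)} = 45 p$ ($C{\left(p \right)} = 9 p 5 = 45 p$)
$C{\left(A \right)} S 29 = 45 \cdot 25 \cdot 17 \cdot 29 = 1125 \cdot 17 \cdot 29 = 19125 \cdot 29 = 554625$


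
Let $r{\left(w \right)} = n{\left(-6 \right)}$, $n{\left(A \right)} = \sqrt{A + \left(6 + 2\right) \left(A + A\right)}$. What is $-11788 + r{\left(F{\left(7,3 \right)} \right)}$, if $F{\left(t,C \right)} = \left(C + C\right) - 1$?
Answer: $-11788 + i \sqrt{102} \approx -11788.0 + 10.1 i$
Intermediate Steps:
$F{\left(t,C \right)} = -1 + 2 C$ ($F{\left(t,C \right)} = 2 C - 1 = -1 + 2 C$)
$n{\left(A \right)} = \sqrt{17} \sqrt{A}$ ($n{\left(A \right)} = \sqrt{A + 8 \cdot 2 A} = \sqrt{A + 16 A} = \sqrt{17 A} = \sqrt{17} \sqrt{A}$)
$r{\left(w \right)} = i \sqrt{102}$ ($r{\left(w \right)} = \sqrt{17} \sqrt{-6} = \sqrt{17} i \sqrt{6} = i \sqrt{102}$)
$-11788 + r{\left(F{\left(7,3 \right)} \right)} = -11788 + i \sqrt{102}$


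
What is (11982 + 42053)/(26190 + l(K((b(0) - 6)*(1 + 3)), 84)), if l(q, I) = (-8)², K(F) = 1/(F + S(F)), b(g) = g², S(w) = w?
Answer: 54035/26254 ≈ 2.0582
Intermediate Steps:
K(F) = 1/(2*F) (K(F) = 1/(F + F) = 1/(2*F))
l(q, I) = 64
(11982 + 42053)/(26190 + l(K((b(0) - 6)*(1 + 3)), 84)) = (11982 + 42053)/(26190 + 64) = 54035/26254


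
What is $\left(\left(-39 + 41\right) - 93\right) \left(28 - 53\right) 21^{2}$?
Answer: $1003275$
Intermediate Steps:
$\left(\left(-39 + 41\right) - 93\right) \left(28 - 53\right) 21^{2} = \left(2 - 93\right) \left(-25\right) 441 = \left(-91\right) \left(-25\right) 441 = 2275 \cdot 441 = 1003275$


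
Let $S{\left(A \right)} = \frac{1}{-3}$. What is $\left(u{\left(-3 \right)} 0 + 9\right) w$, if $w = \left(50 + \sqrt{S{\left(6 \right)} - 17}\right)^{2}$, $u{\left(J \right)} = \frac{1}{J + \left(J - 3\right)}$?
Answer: $22344 + 600 i \sqrt{39} \approx 22344.0 + 3747.0 i$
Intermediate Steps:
$S{\left(A \right)} = - \frac{1}{3}$
$u{\left(J \right)} = \frac{1}{-3 + 2 J}$ ($u{\left(J \right)} = \frac{1}{J + \left(J - 3\right)} = \frac{1}{J + \left(-3 + J\right)} = \frac{1}{-3 + 2 J}$)
$w = \left(50 + \frac{2 i \sqrt{39}}{3}\right)^{2}$ ($w = \left(50 + \sqrt{- \frac{1}{3} - 17}\right)^{2} = \left(50 + \sqrt{- \frac{52}{3}}\right)^{2} = \left(50 + \frac{2 i \sqrt{39}}{3}\right)^{2} \approx 2482.7 + 416.33 i$)
$\left(u{\left(-3 \right)} 0 + 9\right) w = \left(\frac{1}{-3 + 2 \left(-3\right)} 0 + 9\right) \left(\frac{7448}{3} + \frac{200 i \sqrt{39}}{3}\right) = \left(\frac{1}{-3 - 6} \cdot 0 + 9\right) \left(\frac{7448}{3} + \frac{200 i \sqrt{39}}{3}\right) = \left(\frac{1}{-9} \cdot 0 + 9\right) \left(\frac{7448}{3} + \frac{200 i \sqrt{39}}{3}\right) = \left(\left(- \frac{1}{9}\right) 0 + 9\right) \left(\frac{7448}{3} + \frac{200 i \sqrt{39}}{3}\right) = \left(0 + 9\right) \left(\frac{7448}{3} + \frac{200 i \sqrt{39}}{3}\right) = 9 \left(\frac{7448}{3} + \frac{200 i \sqrt{39}}{3}\right) = 22344 + 600 i \sqrt{39}$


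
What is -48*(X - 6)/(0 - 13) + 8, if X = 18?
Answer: 680/13 ≈ 52.308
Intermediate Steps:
-48*(X - 6)/(0 - 13) + 8 = -48*(18 - 6)/(0 - 13) + 8 = -576/(-13) + 8 = -576*(-1)/13 + 8 = -48*(-12/13) + 8 = 576/13 + 8 = 680/13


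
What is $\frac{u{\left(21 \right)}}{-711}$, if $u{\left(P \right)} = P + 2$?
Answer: $- \frac{23}{711} \approx -0.032349$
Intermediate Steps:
$u{\left(P \right)} = 2 + P$
$\frac{u{\left(21 \right)}}{-711} = \frac{2 + 21}{-711} = 23 \left(- \frac{1}{711}\right) = - \frac{23}{711}$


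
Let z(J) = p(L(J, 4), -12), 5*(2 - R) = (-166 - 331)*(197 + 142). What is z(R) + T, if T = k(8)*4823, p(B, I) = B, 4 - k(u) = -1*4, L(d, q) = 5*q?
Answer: 38604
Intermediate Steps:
k(u) = 8 (k(u) = 4 - (-1)*4 = 4 - 1*(-4) = 4 + 4 = 8)
R = 168493/5 (R = 2 - (-166 - 331)*(197 + 142)/5 = 2 - (-497)*339/5 = 2 - ⅕*(-168483) = 2 + 168483/5 = 168493/5 ≈ 33699.)
z(J) = 20 (z(J) = 5*4 = 20)
T = 38584 (T = 8*4823 = 38584)
z(R) + T = 20 + 38584 = 38604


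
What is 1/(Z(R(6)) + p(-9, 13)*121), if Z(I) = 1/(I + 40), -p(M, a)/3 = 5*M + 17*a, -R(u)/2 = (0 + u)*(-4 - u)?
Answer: -160/10222079 ≈ -1.5652e-5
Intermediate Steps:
R(u) = -2*u*(-4 - u) (R(u) = -2*(0 + u)*(-4 - u) = -2*u*(-4 - u))
p(M, a) = -51*a - 15*M (p(M, a) = -3*(5*M + 17*a) = -51*a - 15*M)
Z(I) = 1/(40 + I)
1/(Z(R(6)) + p(-9, 13)*121) = 1/(1/(40 + 2*6*(4 + 6)) + (-51*13 - 15*(-9))*121) = 1/(1/(40 + 2*6*10) + (-663 + 135)*121) = 1/(1/(40 + 120) - 528*121) = 1/(1/160 - 63888) = 1/(-10222079/160) = -160/10222079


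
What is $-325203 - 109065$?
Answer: $-434268$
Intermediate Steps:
$-325203 - 109065 = -434268$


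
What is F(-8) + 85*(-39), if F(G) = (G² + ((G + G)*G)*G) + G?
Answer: -4283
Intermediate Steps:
F(G) = G + G² + 2*G³ (F(G) = (G² + ((2*G)*G)*G) + G = (G² + (2*G²)*G) + G = (G² + 2*G³) + G = G + G² + 2*G³)
F(-8) + 85*(-39) = -8*(1 - 8 + 2*(-8)²) + 85*(-39) = -8*(1 - 8 + 2*64) - 3315 = -8*(1 - 8 + 128) - 3315 = -8*121 - 3315 = -968 - 3315 = -4283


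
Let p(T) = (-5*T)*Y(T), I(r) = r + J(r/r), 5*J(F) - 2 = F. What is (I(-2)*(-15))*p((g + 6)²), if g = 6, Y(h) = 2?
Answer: -30240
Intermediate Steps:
J(F) = ⅖ + F/5
I(r) = ⅗ + r (I(r) = r + (⅖ + (r/r)/5) = r + (⅖ + (⅕)*1) = r + (⅖ + ⅕) = r + ⅗ = ⅗ + r)
p(T) = -10*T (p(T) = -5*T*2 = -10*T)
(I(-2)*(-15))*p((g + 6)²) = ((⅗ - 2)*(-15))*(-10*(6 + 6)²) = (-7/5*(-15))*(-10*12²) = 21*(-10*144) = 21*(-1440) = -30240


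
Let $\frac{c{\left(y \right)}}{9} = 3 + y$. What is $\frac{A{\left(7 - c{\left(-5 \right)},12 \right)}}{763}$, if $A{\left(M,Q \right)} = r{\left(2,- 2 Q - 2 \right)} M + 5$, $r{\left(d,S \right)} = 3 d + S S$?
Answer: $\frac{17055}{763} \approx 22.353$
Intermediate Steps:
$c{\left(y \right)} = 27 + 9 y$ ($c{\left(y \right)} = 9 \left(3 + y\right) = 27 + 9 y$)
$r{\left(d,S \right)} = S^{2} + 3 d$ ($r{\left(d,S \right)} = 3 d + S^{2} = S^{2} + 3 d$)
$A{\left(M,Q \right)} = 5 + M \left(6 + \left(-2 - 2 Q\right)^{2}\right)$ ($A{\left(M,Q \right)} = \left(\left(- 2 Q - 2\right)^{2} + 3 \cdot 2\right) M + 5 = \left(\left(-2 - 2 Q\right)^{2} + 6\right) M + 5 = \left(6 + \left(-2 - 2 Q\right)^{2}\right) M + 5 = M \left(6 + \left(-2 - 2 Q\right)^{2}\right) + 5 = 5 + M \left(6 + \left(-2 - 2 Q\right)^{2}\right)$)
$\frac{A{\left(7 - c{\left(-5 \right)},12 \right)}}{763} = \frac{5 + 2 \left(7 - \left(27 + 9 \left(-5\right)\right)\right) \left(3 + 2 \left(1 + 12\right)^{2}\right)}{763} = \left(5 + 2 \left(7 - \left(27 - 45\right)\right) \left(3 + 2 \cdot 13^{2}\right)\right) \frac{1}{763} = \left(5 + 2 \left(7 - -18\right) \left(3 + 2 \cdot 169\right)\right) \frac{1}{763} = \left(5 + 2 \left(7 + 18\right) \left(3 + 338\right)\right) \frac{1}{763} = \left(5 + 2 \cdot 25 \cdot 341\right) \frac{1}{763} = \left(5 + 17050\right) \frac{1}{763} = 17055 \cdot \frac{1}{763} = \frac{17055}{763}$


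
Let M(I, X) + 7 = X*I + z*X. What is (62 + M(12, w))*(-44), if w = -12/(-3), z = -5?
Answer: -3652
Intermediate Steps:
w = 4 (w = -12*(-⅓) = 4)
M(I, X) = -7 - 5*X + I*X (M(I, X) = -7 + (X*I - 5*X) = -7 + (I*X - 5*X) = -7 + (-5*X + I*X) = -7 - 5*X + I*X)
(62 + M(12, w))*(-44) = (62 + (-7 - 5*4 + 12*4))*(-44) = (62 + (-7 - 20 + 48))*(-44) = (62 + 21)*(-44) = 83*(-44) = -3652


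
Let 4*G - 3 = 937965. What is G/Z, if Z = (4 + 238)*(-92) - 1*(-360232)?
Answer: 19541/28164 ≈ 0.69383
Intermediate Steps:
G = 234492 (G = 3/4 + (1/4)*937965 = 3/4 + 937965/4 = 234492)
Z = 337968 (Z = 242*(-92) + 360232 = -22264 + 360232 = 337968)
G/Z = 234492/337968 = 234492*(1/337968) = 19541/28164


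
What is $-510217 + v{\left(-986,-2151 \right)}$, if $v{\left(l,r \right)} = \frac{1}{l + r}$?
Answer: $- \frac{1600550730}{3137} \approx -5.1022 \cdot 10^{5}$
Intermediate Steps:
$-510217 + v{\left(-986,-2151 \right)} = -510217 + \frac{1}{-986 - 2151} = -510217 + \frac{1}{-3137} = -510217 - \frac{1}{3137} = - \frac{1600550730}{3137}$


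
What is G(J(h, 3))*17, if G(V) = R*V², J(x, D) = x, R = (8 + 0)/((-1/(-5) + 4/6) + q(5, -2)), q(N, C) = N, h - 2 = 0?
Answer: 1020/11 ≈ 92.727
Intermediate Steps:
h = 2 (h = 2 + 0 = 2)
R = 15/11 (R = (8 + 0)/((-1/(-5) + 4/6) + 5) = 8/((-1*(-⅕) + 4*(⅙)) + 5) = 8/((⅕ + ⅔) + 5) = 8/(13/15 + 5) = 8/(88/15) = 8*(15/88) = 15/11 ≈ 1.3636)
G(V) = 15*V²/11
G(J(h, 3))*17 = ((15/11)*2²)*17 = ((15/11)*4)*17 = (60/11)*17 = 1020/11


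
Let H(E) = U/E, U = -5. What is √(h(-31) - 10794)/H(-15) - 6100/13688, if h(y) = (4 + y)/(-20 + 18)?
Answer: -1525/3422 + 3*I*√43122/2 ≈ -0.44565 + 311.49*I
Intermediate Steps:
H(E) = -5/E
h(y) = -2 - y/2 (h(y) = (4 + y)/(-2) = (4 + y)*(-½) = -2 - y/2)
√(h(-31) - 10794)/H(-15) - 6100/13688 = √((-2 - ½*(-31)) - 10794)/((-5/(-15))) - 6100/13688 = √((-2 + 31/2) - 10794)/((-5*(-1/15))) - 6100*1/13688 = √(27/2 - 10794)/(⅓) - 1525/3422 = √(-21561/2)*3 - 1525/3422 = (I*√43122/2)*3 - 1525/3422 = 3*I*√43122/2 - 1525/3422 = -1525/3422 + 3*I*√43122/2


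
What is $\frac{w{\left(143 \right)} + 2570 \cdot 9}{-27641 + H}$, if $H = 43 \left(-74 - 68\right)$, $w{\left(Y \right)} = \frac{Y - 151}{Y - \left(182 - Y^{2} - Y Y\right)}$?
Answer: $- \frac{945068662}{1378868673} \approx -0.68539$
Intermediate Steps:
$w{\left(Y \right)} = \frac{-151 + Y}{-182 + Y + 2 Y^{2}}$ ($w{\left(Y \right)} = \frac{-151 + Y}{Y + \left(\left(Y^{2} + Y^{2}\right) - 182\right)} = \frac{-151 + Y}{Y + \left(2 Y^{2} - 182\right)} = \frac{-151 + Y}{Y + \left(-182 + 2 Y^{2}\right)} = \frac{-151 + Y}{-182 + Y + 2 Y^{2}}$)
$H = -6106$ ($H = 43 \left(-142\right) = -6106$)
$\frac{w{\left(143 \right)} + 2570 \cdot 9}{-27641 + H} = \frac{\frac{-151 + 143}{-182 + 143 + 2 \cdot 143^{2}} + 2570 \cdot 9}{-27641 - 6106} = \frac{\frac{1}{-182 + 143 + 2 \cdot 20449} \left(-8\right) + 23130}{-33747} = \left(\frac{1}{-182 + 143 + 40898} \left(-8\right) + 23130\right) \left(- \frac{1}{33747}\right) = \left(\frac{1}{40859} \left(-8\right) + 23130\right) \left(- \frac{1}{33747}\right) = \left(- \frac{8}{40859} + 23130\right) \left(- \frac{1}{33747}\right) = \frac{945068662}{40859} \left(- \frac{1}{33747}\right) = - \frac{945068662}{1378868673}$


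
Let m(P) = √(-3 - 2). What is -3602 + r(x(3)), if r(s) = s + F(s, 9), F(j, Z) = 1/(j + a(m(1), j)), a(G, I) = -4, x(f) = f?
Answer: -3600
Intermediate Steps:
m(P) = I*√5 (m(P) = √(-5) = I*√5)
F(j, Z) = 1/(-4 + j) (F(j, Z) = 1/(j - 4) = 1/(-4 + j))
r(s) = s + 1/(-4 + s)
-3602 + r(x(3)) = -3602 + (1 + 3*(-4 + 3))/(-4 + 3) = -3602 + (1 + 3*(-1))/(-1) = -3602 - (1 - 3) = -3602 - 1*(-2) = -3602 + 2 = -3600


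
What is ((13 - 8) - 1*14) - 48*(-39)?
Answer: 1863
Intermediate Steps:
((13 - 8) - 1*14) - 48*(-39) = (5 - 14) + 1872 = -9 + 1872 = 1863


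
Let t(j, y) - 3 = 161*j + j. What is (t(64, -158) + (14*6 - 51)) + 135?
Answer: 10539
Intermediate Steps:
t(j, y) = 3 + 162*j (t(j, y) = 3 + (161*j + j) = 3 + 162*j)
(t(64, -158) + (14*6 - 51)) + 135 = ((3 + 162*64) + (14*6 - 51)) + 135 = ((3 + 10368) + (84 - 51)) + 135 = (10371 + 33) + 135 = 10404 + 135 = 10539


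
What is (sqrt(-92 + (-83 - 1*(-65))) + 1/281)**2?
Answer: -8685709/78961 + 2*I*sqrt(110)/281 ≈ -110.0 + 0.074648*I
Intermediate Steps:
(sqrt(-92 + (-83 - 1*(-65))) + 1/281)**2 = (sqrt(-92 + (-83 + 65)) + 1/281)**2 = (sqrt(-92 - 18) + 1/281)**2 = (sqrt(-110) + 1/281)**2 = (I*sqrt(110) + 1/281)**2 = (1/281 + I*sqrt(110))**2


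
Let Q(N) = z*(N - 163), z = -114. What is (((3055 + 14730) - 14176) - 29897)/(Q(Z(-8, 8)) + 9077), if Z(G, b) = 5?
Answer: -26288/27089 ≈ -0.97043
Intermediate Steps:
Q(N) = 18582 - 114*N (Q(N) = -114*(N - 163) = -114*(-163 + N) = 18582 - 114*N)
(((3055 + 14730) - 14176) - 29897)/(Q(Z(-8, 8)) + 9077) = (((3055 + 14730) - 14176) - 29897)/((18582 - 114*5) + 9077) = ((17785 - 14176) - 29897)/((18582 - 570) + 9077) = (3609 - 29897)/(18012 + 9077) = -26288/27089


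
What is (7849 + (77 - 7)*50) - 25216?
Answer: -13867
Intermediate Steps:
(7849 + (77 - 7)*50) - 25216 = (7849 + 70*50) - 25216 = (7849 + 3500) - 25216 = 11349 - 25216 = -13867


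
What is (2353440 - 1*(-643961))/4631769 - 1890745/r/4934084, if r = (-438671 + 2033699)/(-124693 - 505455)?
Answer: 2425672470476041591/3037669326318785724 ≈ 0.79853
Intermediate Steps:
r = -398757/157537 (r = 1595028/(-630148) = 1595028*(-1/630148) = -398757/157537 ≈ -2.5312)
(2353440 - 1*(-643961))/4631769 - 1890745/r/4934084 = (2353440 - 1*(-643961))/4631769 - 1890745/(-398757/157537)/4934084 = (2353440 + 643961)*(1/4631769) - 1890745*(-157537/398757)*(1/4934084) = 2997401*(1/4631769) + (297862295065/398757)*(1/4934084) = 2997401/4631769 + 297862295065/1967500533588 = 2425672470476041591/3037669326318785724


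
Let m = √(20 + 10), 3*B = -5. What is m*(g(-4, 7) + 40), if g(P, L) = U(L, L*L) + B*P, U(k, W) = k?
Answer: 161*√30/3 ≈ 293.94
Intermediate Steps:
B = -5/3 (B = (⅓)*(-5) = -5/3 ≈ -1.6667)
g(P, L) = L - 5*P/3
m = √30 ≈ 5.4772
m*(g(-4, 7) + 40) = √30*((7 - 5/3*(-4)) + 40) = √30*((7 + 20/3) + 40) = √30*(41/3 + 40) = √30*(161/3) = 161*√30/3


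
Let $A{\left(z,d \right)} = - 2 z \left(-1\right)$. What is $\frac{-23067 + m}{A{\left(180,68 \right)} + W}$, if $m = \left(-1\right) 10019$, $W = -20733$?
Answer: $\frac{33086}{20373} \approx 1.624$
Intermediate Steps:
$m = -10019$
$A{\left(z,d \right)} = 2 z$
$\frac{-23067 + m}{A{\left(180,68 \right)} + W} = \frac{-23067 - 10019}{2 \cdot 180 - 20733} = - \frac{33086}{360 - 20733} = - \frac{33086}{-20373} = \left(-33086\right) \left(- \frac{1}{20373}\right) = \frac{33086}{20373}$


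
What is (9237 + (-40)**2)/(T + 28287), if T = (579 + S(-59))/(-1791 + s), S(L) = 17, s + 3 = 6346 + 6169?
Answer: 116183477/303265523 ≈ 0.38311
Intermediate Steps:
s = 12512 (s = -3 + (6346 + 6169) = -3 + 12515 = 12512)
T = 596/10721 (T = (579 + 17)/(-1791 + 12512) = 596/10721 ≈ 0.055592)
(9237 + (-40)**2)/(T + 28287) = (9237 + (-40)**2)/(596/10721 + 28287) = (9237 + 1600)/(303265523/10721) = 10837*(10721/303265523) = 116183477/303265523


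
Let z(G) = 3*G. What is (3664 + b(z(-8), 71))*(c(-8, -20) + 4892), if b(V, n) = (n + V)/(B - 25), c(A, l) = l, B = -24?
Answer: 124924344/7 ≈ 1.7846e+7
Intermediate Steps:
b(V, n) = -V/49 - n/49 (b(V, n) = (n + V)/(-24 - 25) = (V + n)/(-49) = (V + n)*(-1/49) = -V/49 - n/49)
(3664 + b(z(-8), 71))*(c(-8, -20) + 4892) = (3664 + (-3*(-8)/49 - 1/49*71))*(-20 + 4892) = (3664 + (-1/49*(-24) - 71/49))*4872 = (3664 + (24/49 - 71/49))*4872 = (3664 - 47/49)*4872 = (179489/49)*4872 = 124924344/7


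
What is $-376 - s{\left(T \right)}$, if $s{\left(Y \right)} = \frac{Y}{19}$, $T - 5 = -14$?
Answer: $- \frac{7135}{19} \approx -375.53$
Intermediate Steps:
$T = -9$ ($T = 5 - 14 = -9$)
$s{\left(Y \right)} = \frac{Y}{19}$ ($s{\left(Y \right)} = Y \frac{1}{19} = \frac{Y}{19}$)
$-376 - s{\left(T \right)} = -376 - \frac{1}{19} \left(-9\right) = -376 - - \frac{9}{19} = -376 + \frac{9}{19} = - \frac{7135}{19}$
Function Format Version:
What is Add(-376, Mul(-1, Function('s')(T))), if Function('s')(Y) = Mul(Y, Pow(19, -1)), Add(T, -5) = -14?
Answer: Rational(-7135, 19) ≈ -375.53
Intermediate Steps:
T = -9 (T = Add(5, -14) = -9)
Function('s')(Y) = Mul(Rational(1, 19), Y) (Function('s')(Y) = Mul(Y, Rational(1, 19)) = Mul(Rational(1, 19), Y))
Add(-376, Mul(-1, Function('s')(T))) = Add(-376, Mul(-1, Mul(Rational(1, 19), -9))) = Add(-376, Mul(-1, Rational(-9, 19))) = Add(-376, Rational(9, 19)) = Rational(-7135, 19)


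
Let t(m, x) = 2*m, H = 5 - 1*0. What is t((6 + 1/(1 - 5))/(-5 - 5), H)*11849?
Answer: -272527/20 ≈ -13626.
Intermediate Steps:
H = 5 (H = 5 + 0 = 5)
t((6 + 1/(1 - 5))/(-5 - 5), H)*11849 = (2*((6 + 1/(1 - 5))/(-5 - 5)))*11849 = (2*((6 + 1/(-4))/(-10)))*11849 = (2*((6 - ¼)*(-⅒)))*11849 = (2*((23/4)*(-⅒)))*11849 = (2*(-23/40))*11849 = -23/20*11849 = -272527/20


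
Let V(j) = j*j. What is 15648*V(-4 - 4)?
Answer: 1001472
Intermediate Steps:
V(j) = j**2
15648*V(-4 - 4) = 15648*(-4 - 4)**2 = 15648*(-8)**2 = 15648*64 = 1001472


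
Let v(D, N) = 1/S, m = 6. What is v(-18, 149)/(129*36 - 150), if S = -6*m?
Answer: -1/161784 ≈ -6.1811e-6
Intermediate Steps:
S = -36 (S = -6*6 = -36)
v(D, N) = -1/36 (v(D, N) = 1/(-36) = -1/36)
v(-18, 149)/(129*36 - 150) = -1/(36*(129*36 - 150)) = -1/(36*(4644 - 150)) = -1/36/4494 = -1/36*1/4494 = -1/161784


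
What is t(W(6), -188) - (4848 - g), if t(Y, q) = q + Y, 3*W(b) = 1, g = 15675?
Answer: 31918/3 ≈ 10639.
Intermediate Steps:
W(b) = ⅓ (W(b) = (⅓)*1 = ⅓)
t(Y, q) = Y + q
t(W(6), -188) - (4848 - g) = (⅓ - 188) - (4848 - 1*15675) = -563/3 - (4848 - 15675) = -563/3 - 1*(-10827) = -563/3 + 10827 = 31918/3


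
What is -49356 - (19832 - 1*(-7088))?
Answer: -76276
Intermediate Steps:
-49356 - (19832 - 1*(-7088)) = -49356 - (19832 + 7088) = -49356 - 1*26920 = -49356 - 26920 = -76276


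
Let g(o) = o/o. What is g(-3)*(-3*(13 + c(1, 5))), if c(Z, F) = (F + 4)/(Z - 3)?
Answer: -51/2 ≈ -25.500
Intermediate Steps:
g(o) = 1
c(Z, F) = (4 + F)/(-3 + Z)
g(-3)*(-3*(13 + c(1, 5))) = 1*(-3*(13 + (4 + 5)/(-3 + 1))) = 1*(-3*(13 + 9/(-2))) = 1*(-3*(13 - ½*9)) = 1*(-3*(13 - 9/2)) = 1*(-3*17/2) = 1*(-51/2) = -51/2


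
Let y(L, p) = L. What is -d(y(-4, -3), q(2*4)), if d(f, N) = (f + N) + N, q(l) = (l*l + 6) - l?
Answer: -120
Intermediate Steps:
q(l) = 6 + l**2 - l (q(l) = (l**2 + 6) - l = (6 + l**2) - l = 6 + l**2 - l)
d(f, N) = f + 2*N (d(f, N) = (N + f) + N = f + 2*N)
-d(y(-4, -3), q(2*4)) = -(-4 + 2*(6 + (2*4)**2 - 2*4)) = -(-4 + 2*(6 + 8**2 - 1*8)) = -(-4 + 2*(6 + 64 - 8)) = -(-4 + 2*62) = -(-4 + 124) = -1*120 = -120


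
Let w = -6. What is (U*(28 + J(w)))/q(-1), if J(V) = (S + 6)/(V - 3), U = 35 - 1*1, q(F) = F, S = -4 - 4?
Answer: -8636/9 ≈ -959.56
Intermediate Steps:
S = -8
U = 34 (U = 35 - 1 = 34)
J(V) = -2/(-3 + V) (J(V) = (-8 + 6)/(V - 3) = -2/(-3 + V))
(U*(28 + J(w)))/q(-1) = (34*(28 - 2/(-3 - 6)))/(-1) = (34*(28 - 2/(-9)))*(-1) = (34*(28 - 2*(-1/9)))*(-1) = (34*(28 + 2/9))*(-1) = (34*(254/9))*(-1) = (8636/9)*(-1) = -8636/9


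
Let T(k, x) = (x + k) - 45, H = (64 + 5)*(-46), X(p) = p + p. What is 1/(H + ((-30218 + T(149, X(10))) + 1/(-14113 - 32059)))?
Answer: -46172/1536050097 ≈ -3.0059e-5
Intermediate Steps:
X(p) = 2*p
H = -3174 (H = 69*(-46) = -3174)
T(k, x) = -45 + k + x (T(k, x) = (k + x) - 45 = -45 + k + x)
1/(H + ((-30218 + T(149, X(10))) + 1/(-14113 - 32059))) = 1/(-3174 + ((-30218 + (-45 + 149 + 2*10)) + 1/(-14113 - 32059))) = 1/(-3174 + ((-30218 + (-45 + 149 + 20)) + 1/(-46172))) = 1/(-3174 + ((-30218 + 124) - 1/46172)) = 1/(-3174 + (-30094 - 1/46172)) = 1/(-3174 - 1389500169/46172) = 1/(-1536050097/46172) = -46172/1536050097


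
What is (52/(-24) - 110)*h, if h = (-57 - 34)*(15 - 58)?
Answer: -2633449/6 ≈ -4.3891e+5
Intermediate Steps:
h = 3913 (h = -91*(-43) = 3913)
(52/(-24) - 110)*h = (52/(-24) - 110)*3913 = (52*(-1/24) - 110)*3913 = (-13/6 - 110)*3913 = -673/6*3913 = -2633449/6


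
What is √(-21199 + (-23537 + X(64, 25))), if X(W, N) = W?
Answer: 8*I*√698 ≈ 211.36*I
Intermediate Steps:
√(-21199 + (-23537 + X(64, 25))) = √(-21199 + (-23537 + 64)) = √(-21199 - 23473) = √(-44672) = 8*I*√698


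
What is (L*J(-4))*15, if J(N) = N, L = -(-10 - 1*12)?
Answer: -1320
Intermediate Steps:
L = 22 (L = -(-10 - 12) = -1*(-22) = 22)
(L*J(-4))*15 = (22*(-4))*15 = -88*15 = -1320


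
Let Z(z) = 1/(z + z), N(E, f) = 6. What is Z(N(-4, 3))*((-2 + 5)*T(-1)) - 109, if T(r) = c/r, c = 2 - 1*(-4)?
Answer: -221/2 ≈ -110.50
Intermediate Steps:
c = 6 (c = 2 + 4 = 6)
T(r) = 6/r
Z(z) = 1/(2*z)
Z(N(-4, 3))*((-2 + 5)*T(-1)) - 109 = ((½)/6)*((-2 + 5)*(6/(-1))) - 109 = ((½)*(⅙))*(3*(6*(-1))) - 109 = (3*(-6))/12 - 109 = (1/12)*(-18) - 109 = -3/2 - 109 = -221/2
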